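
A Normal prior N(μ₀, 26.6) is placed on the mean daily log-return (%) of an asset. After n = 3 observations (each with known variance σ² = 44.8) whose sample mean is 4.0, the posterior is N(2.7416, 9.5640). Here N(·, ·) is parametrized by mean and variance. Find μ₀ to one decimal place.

With known observation variance, the Normal–Normal posterior has precision τ_n = τ₀ + n/σ² and mean μ_n = (τ₀μ₀ + (n/σ²)x̄)/τ_n.
Here τ₀ = 1/26.6 = 0.037594 and τ_data = 3/44.8 = 0.066964, so τ_n = 0.104558.
Rearranging for μ₀: μ₀ = (μ_n·τ_n − τ_data·x̄)/τ₀ = (2.7416·0.104558 − 0.066964·4.0) / 0.037594 = 0.018800/0.037594 ≈ 0.5.

μ₀ = 0.5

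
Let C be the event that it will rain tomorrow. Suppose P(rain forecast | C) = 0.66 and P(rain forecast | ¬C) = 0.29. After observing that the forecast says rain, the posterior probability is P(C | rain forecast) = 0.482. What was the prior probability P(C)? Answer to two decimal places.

In odds form, posterior odds = prior odds × likelihood ratio, so prior odds = posterior odds ÷ LR.
Posterior odds = 0.482/(1−0.482) = 0.9305. LR = 0.66/0.29 = 2.2759.
Prior odds = 0.9305/2.2759 = 0.4088, so P(C) = 0.4088/(1+0.4088) ≈ 0.29.

P(C) = 0.29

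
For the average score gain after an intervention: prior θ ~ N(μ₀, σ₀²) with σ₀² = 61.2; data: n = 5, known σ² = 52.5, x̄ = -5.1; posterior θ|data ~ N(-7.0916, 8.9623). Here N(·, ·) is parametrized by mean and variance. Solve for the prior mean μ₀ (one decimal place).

The posterior mean is a precision-weighted average: μ_n = (τ₀μ₀ + τ_data·x̄)/(τ₀+τ_data), with τ₀=1/σ₀² and τ_data=n/σ².
Here τ₀ = 1/61.2 = 0.016340 and τ_data = 5/52.5 = 0.095238, so τ_n = 0.111578.
Rearranging for μ₀: μ₀ = (μ_n·τ_n − τ_data·x̄)/τ₀ = (-7.0916·0.111578 − 0.095238·-5.1) / 0.016340 = -0.305553/0.016340 ≈ -18.7.

μ₀ = -18.7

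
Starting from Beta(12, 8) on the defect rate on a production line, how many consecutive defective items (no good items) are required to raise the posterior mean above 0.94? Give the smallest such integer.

After k defective items and 0 good items the posterior is Beta(12+k, 8), with mean (12+k)/(12+8+k).
Set (12+k)/(20+k) > 0.94 and solve: k > (0.94·20 − 12)/(1 − 0.94) = 113.333.
The smallest integer exceeding 113.333 is 114.

k = 114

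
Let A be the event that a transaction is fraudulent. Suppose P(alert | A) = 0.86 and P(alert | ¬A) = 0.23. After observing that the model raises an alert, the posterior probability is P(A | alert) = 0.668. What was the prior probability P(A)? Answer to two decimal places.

P(A) = 0.35

Bayes' rule in odds form gives O(A|E) = O(A)·[P(E|A)/P(E|¬A)], hence O(A) = O(A|E)/LR.
Posterior odds = 0.668/(1−0.668) = 2.0120. LR = 0.86/0.23 = 3.7391.
Prior odds = 2.0120/3.7391 = 0.5381, so P(A) = 0.5381/(1+0.5381) ≈ 0.35.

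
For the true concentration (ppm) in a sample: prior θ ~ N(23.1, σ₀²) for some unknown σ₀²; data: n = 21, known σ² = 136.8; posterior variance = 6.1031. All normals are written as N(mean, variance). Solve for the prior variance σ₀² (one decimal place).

Posterior precision equals prior precision plus data precision: 1/σ_n² = 1/σ₀² + n/σ².
So 1/σ₀² = 1/6.1031 − 21/136.8 = 0.163851 − 0.153509 = 0.010342.
Hence σ₀² = 1/0.010342 ≈ 96.7.

σ₀² = 96.7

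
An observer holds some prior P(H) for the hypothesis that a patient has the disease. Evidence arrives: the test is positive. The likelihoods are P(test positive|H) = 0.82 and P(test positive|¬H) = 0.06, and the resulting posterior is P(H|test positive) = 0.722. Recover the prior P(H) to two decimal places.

P(H) = 0.16

Bayes' rule in odds form gives O(H|E) = O(H)·[P(E|H)/P(E|¬H)], hence O(H) = O(H|E)/LR.
Posterior odds = 0.722/(1−0.722) = 2.5971. LR = 0.82/0.06 = 13.6667.
Prior odds = 2.5971/13.6667 = 0.1900, so P(H) = 0.1900/(1+0.1900) ≈ 0.16.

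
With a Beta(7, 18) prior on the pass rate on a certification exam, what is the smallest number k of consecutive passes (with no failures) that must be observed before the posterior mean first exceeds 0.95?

After k passes and 0 failures the posterior is Beta(7+k, 18), with mean (7+k)/(7+18+k).
Set (7+k)/(25+k) > 0.95 and solve: k > (0.95·25 − 7)/(1 − 0.95) = 335.000.
The smallest integer exceeding 335.000 is 336.

k = 336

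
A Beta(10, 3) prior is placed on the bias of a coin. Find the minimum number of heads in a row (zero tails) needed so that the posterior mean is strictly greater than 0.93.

k = 30

After k heads and 0 tails the posterior is Beta(10+k, 3), with mean (10+k)/(10+3+k).
Set (10+k)/(13+k) > 0.93 and solve: k > (0.93·13 − 10)/(1 − 0.93) = 29.857.
The smallest integer exceeding 29.857 is 30, and checking k=30: (40)/(43) = 0.9302 > 0.93.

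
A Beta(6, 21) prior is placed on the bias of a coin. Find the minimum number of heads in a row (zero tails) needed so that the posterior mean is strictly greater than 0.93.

After k heads and 0 tails the posterior is Beta(6+k, 21), with mean (6+k)/(6+21+k).
Set (6+k)/(27+k) > 0.93 and solve: k > (0.93·27 − 6)/(1 − 0.93) = 273.000.
The smallest integer exceeding 273.000 is 274.

k = 274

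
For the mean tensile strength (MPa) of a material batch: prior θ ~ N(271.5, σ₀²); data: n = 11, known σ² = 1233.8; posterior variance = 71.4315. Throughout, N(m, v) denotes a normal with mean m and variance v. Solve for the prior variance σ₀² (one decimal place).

Posterior precision equals prior precision plus data precision: 1/σ_n² = 1/σ₀² + n/σ².
So 1/σ₀² = 1/71.4315 − 11/1233.8 = 0.013999 − 0.008916 = 0.005083.
Hence σ₀² = 1/0.005083 ≈ 196.7.

σ₀² = 196.7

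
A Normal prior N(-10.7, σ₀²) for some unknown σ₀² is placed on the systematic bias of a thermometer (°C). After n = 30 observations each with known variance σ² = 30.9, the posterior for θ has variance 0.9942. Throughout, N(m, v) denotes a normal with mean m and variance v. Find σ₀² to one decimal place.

For the Normal–Normal model with known σ², precisions add: τ_n = τ₀ + n/σ².
So 1/σ₀² = 1/0.9942 − 30/30.9 = 1.005834 − 0.970874 = 0.034960.
Hence σ₀² = 1/0.034960 ≈ 28.6.

σ₀² = 28.6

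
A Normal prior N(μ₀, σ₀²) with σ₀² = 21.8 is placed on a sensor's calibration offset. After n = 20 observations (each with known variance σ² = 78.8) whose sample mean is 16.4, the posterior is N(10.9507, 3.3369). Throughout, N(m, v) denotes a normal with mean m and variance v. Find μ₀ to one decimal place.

With known observation variance, the Normal–Normal posterior has precision τ_n = τ₀ + n/σ² and mean μ_n = (τ₀μ₀ + (n/σ²)x̄)/τ_n.
Here τ₀ = 1/21.8 = 0.045872 and τ_data = 20/78.8 = 0.253807, so τ_n = 0.299679.
Rearranging for μ₀: μ₀ = (μ_n·τ_n − τ_data·x̄)/τ₀ = (10.9507·0.299679 − 0.253807·16.4) / 0.045872 = -0.880740/0.045872 ≈ -19.2.

μ₀ = -19.2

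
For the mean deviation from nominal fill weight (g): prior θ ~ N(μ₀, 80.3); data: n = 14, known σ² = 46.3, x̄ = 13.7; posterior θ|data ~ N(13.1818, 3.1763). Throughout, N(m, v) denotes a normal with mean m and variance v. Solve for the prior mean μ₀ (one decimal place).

μ₀ = 0.6

With known observation variance, the Normal–Normal posterior has precision τ_n = τ₀ + n/σ² and mean μ_n = (τ₀μ₀ + (n/σ²)x̄)/τ_n.
Here τ₀ = 1/80.3 = 0.012453 and τ_data = 14/46.3 = 0.302376, so τ_n = 0.314829.
Rearranging for μ₀: μ₀ = (μ_n·τ_n − τ_data·x̄)/τ₀ = (13.1818·0.314829 − 0.302376·13.7) / 0.012453 = 0.007462/0.012453 ≈ 0.6.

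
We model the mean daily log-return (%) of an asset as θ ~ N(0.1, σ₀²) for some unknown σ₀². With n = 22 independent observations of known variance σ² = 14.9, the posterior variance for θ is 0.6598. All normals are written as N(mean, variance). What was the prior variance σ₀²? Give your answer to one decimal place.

σ₀² = 25.6

Posterior precision equals prior precision plus data precision: 1/σ_n² = 1/σ₀² + n/σ².
So 1/σ₀² = 1/0.6598 − 22/14.9 = 1.515611 − 1.476510 = 0.039101.
Hence σ₀² = 1/0.039101 ≈ 25.6.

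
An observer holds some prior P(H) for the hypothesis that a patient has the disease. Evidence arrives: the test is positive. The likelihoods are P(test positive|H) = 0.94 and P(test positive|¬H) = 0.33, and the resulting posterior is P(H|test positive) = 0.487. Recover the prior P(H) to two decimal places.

P(H) = 0.25

Bayes' rule in odds form gives O(H|E) = O(H)·[P(E|H)/P(E|¬H)], hence O(H) = O(H|E)/LR.
Posterior odds = 0.487/(1−0.487) = 0.9493. LR = 0.94/0.33 = 2.8485.
Prior odds = 0.9493/2.8485 = 0.3333, so P(H) = 0.3333/(1+0.3333) ≈ 0.25.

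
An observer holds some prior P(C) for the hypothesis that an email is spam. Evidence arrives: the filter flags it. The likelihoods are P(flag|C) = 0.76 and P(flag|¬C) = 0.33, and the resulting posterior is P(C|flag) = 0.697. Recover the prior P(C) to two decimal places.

P(C) = 0.50

Bayes' rule in odds form gives O(C|E) = O(C)·[P(E|C)/P(E|¬C)], hence O(C) = O(C|E)/LR.
Posterior odds = 0.697/(1−0.697) = 2.3003. LR = 0.76/0.33 = 2.3030.
Prior odds = 2.3003/2.3030 = 0.9988, so P(C) = 0.9988/(1+0.9988) ≈ 0.50.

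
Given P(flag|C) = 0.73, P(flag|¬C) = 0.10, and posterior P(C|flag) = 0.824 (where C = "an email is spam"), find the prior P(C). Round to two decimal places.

Bayes' rule in odds form gives O(C|E) = O(C)·[P(E|C)/P(E|¬C)], hence O(C) = O(C|E)/LR.
Posterior odds = 0.824/(1−0.824) = 4.6818. LR = 0.73/0.10 = 7.3000.
Prior odds = 4.6818/7.3000 = 0.6413, so P(C) = 0.6413/(1+0.6413) ≈ 0.39.

P(C) = 0.39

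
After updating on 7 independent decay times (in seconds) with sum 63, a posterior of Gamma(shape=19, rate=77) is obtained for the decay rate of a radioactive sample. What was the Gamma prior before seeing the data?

Gamma(shape=12, rate=14)

For an exponential likelihood with a Gamma(α, β) prior on the rate, n observations with total T give posterior Gamma(α+n, β+T).
So α = 19 − 7 = 12 and β = 77 − 63 = 14.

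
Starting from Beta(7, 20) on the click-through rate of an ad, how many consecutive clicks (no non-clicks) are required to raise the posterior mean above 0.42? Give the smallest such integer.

k = 8

After k clicks and 0 non-clicks the posterior is Beta(7+k, 20), with mean (7+k)/(7+20+k).
Set (7+k)/(27+k) > 0.42 and solve: k > (0.42·27 − 7)/(1 − 0.42) = 7.483.
The smallest integer exceeding 7.483 is 8, and checking k=8: (15)/(35) = 0.4286 > 0.42.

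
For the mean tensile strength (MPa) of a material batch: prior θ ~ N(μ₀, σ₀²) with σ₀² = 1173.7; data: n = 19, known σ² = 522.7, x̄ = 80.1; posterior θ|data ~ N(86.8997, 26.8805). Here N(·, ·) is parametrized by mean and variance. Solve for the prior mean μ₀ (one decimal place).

With known observation variance, the Normal–Normal posterior has precision τ_n = τ₀ + n/σ² and mean μ_n = (τ₀μ₀ + (n/σ²)x̄)/τ_n.
Here τ₀ = 1/1173.7 = 0.000852 and τ_data = 19/522.7 = 0.036350, so τ_n = 0.037202.
Rearranging for μ₀: μ₀ = (μ_n·τ_n − τ_data·x̄)/τ₀ = (86.8997·0.037202 − 0.036350·80.1) / 0.000852 = 0.321208/0.000852 ≈ 377.0.

μ₀ = 377.0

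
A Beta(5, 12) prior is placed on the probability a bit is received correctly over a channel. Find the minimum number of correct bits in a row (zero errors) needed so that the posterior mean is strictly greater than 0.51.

k = 8

After k correct bits and 0 errors the posterior is Beta(5+k, 12), with mean (5+k)/(5+12+k).
Set (5+k)/(17+k) > 0.51 and solve: k > (0.51·17 − 5)/(1 − 0.51) = 7.490.
The smallest integer exceeding 7.490 is 8, and checking k=8: (13)/(25) = 0.5200 > 0.51.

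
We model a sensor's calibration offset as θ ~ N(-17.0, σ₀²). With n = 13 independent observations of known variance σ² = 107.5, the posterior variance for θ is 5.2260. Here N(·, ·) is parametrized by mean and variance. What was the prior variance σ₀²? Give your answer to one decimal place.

For the Normal–Normal model with known σ², precisions add: τ_n = τ₀ + n/σ².
So 1/σ₀² = 1/5.2260 − 13/107.5 = 0.191351 − 0.120930 = 0.070421.
Hence σ₀² = 1/0.070421 ≈ 14.2.

σ₀² = 14.2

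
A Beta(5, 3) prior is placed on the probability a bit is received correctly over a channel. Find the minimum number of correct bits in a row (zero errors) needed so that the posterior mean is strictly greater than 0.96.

k = 68

After k correct bits and 0 errors the posterior is Beta(5+k, 3), with mean (5+k)/(5+3+k).
Set (5+k)/(8+k) > 0.96 and solve: k > (0.96·8 − 5)/(1 − 0.96) = 67.000.
The smallest integer exceeding 67.000 is 68.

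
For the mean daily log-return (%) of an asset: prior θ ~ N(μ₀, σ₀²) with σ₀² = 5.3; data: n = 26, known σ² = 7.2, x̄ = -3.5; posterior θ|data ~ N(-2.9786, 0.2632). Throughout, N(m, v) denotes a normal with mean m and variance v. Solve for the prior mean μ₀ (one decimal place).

With known observation variance, the Normal–Normal posterior has precision τ_n = τ₀ + n/σ² and mean μ_n = (τ₀μ₀ + (n/σ²)x̄)/τ_n.
Here τ₀ = 1/5.3 = 0.188679 and τ_data = 26/7.2 = 3.611111, so τ_n = 3.799790.
Rearranging for μ₀: μ₀ = (μ_n·τ_n − τ_data·x̄)/τ₀ = (-2.9786·3.799790 − 3.611111·-3.5) / 0.188679 = 1.320834/0.188679 ≈ 7.0.

μ₀ = 7.0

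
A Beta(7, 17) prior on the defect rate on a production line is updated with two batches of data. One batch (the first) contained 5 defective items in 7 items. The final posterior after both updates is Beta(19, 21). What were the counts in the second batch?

7 defective items and 2 good items

Because Beta–binomial updating is additive in the counts, the combined data contributed (α_post−α_prior, β_post−β_prior) successes and failures.
Total across both batches: 19−7=12 defective items, 21−17=4 good items.
Subtract the first batch: 12−5=7 defective items and 4−2=2 good items.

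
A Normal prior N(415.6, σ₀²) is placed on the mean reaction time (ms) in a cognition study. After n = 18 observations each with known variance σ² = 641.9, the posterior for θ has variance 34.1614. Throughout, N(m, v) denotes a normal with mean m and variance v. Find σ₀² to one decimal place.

For the Normal–Normal model with known σ², precisions add: τ_n = τ₀ + n/σ².
So 1/σ₀² = 1/34.1614 − 18/641.9 = 0.029273 − 0.028042 = 0.001231.
Hence σ₀² = 1/0.001231 ≈ 812.3.

σ₀² = 812.3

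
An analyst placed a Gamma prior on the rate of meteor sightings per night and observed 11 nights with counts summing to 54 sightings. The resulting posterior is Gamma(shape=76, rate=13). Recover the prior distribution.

Gamma–Poisson conjugacy: posterior shape = α + Σxᵢ, posterior rate = β + n.
So α = 76 − 54 = 22 and β = 13 − 11 = 2.

Gamma(shape=22, rate=2)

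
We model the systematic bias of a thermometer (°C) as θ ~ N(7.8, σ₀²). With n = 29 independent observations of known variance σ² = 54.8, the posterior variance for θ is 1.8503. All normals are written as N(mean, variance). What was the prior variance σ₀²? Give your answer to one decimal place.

For the Normal–Normal model with known σ², precisions add: τ_n = τ₀ + n/σ².
So 1/σ₀² = 1/1.8503 − 29/54.8 = 0.540453 − 0.529197 = 0.011256.
Hence σ₀² = 1/0.011256 ≈ 88.8.

σ₀² = 88.8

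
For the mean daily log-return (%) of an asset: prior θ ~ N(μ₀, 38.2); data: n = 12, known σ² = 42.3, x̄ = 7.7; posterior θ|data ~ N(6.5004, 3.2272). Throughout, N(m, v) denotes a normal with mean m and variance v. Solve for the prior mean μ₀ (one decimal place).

The posterior mean is a precision-weighted average: μ_n = (τ₀μ₀ + τ_data·x̄)/(τ₀+τ_data), with τ₀=1/σ₀² and τ_data=n/σ².
Here τ₀ = 1/38.2 = 0.026178 and τ_data = 12/42.3 = 0.283688, so τ_n = 0.309866.
Rearranging for μ₀: μ₀ = (μ_n·τ_n − τ_data·x̄)/τ₀ = (6.5004·0.309866 − 0.283688·7.7) / 0.026178 = -0.170145/0.026178 ≈ -6.5.

μ₀ = -6.5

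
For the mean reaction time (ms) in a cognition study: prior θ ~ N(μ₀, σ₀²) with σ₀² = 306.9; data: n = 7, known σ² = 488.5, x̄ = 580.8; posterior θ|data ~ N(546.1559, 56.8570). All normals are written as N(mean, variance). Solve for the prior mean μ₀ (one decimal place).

With known observation variance, the Normal–Normal posterior has precision τ_n = τ₀ + n/σ² and mean μ_n = (τ₀μ₀ + (n/σ²)x̄)/τ_n.
Here τ₀ = 1/306.9 = 0.003258 and τ_data = 7/488.5 = 0.014330, so τ_n = 0.017588.
Rearranging for μ₀: μ₀ = (μ_n·τ_n − τ_data·x̄)/τ₀ = (546.1559·0.017588 − 0.014330·580.8) / 0.003258 = 1.282926/0.003258 ≈ 393.8.

μ₀ = 393.8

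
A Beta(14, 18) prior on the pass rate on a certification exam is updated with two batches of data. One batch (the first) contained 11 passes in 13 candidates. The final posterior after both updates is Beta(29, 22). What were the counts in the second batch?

4 passes and 2 failures

Sequential conjugate updates are equivalent to a single update on the pooled data, so total successes = posterior α − prior α and total failures = posterior β − prior β.
Total across both batches: 29−14=15 passes, 22−18=4 failures.
Subtract the first batch: 15−11=4 passes and 4−2=2 failures.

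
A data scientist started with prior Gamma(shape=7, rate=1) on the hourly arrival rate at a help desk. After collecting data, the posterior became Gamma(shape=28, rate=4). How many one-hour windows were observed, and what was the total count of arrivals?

A Gamma(α, β) prior (rate parametrization) on a Poisson rate with n observations summing to S gives posterior Gamma(α+S, β+n).
Matching: Σxᵢ = 28 − 7 = 21 and n = 4 − 1 = 3.

n = 3 one-hour windows with total 21 arrivals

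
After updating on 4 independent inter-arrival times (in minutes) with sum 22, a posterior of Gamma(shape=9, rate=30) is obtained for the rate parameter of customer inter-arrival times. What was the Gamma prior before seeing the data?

For an exponential likelihood with a Gamma(α, β) prior on the rate, n observations with total T give posterior Gamma(α+n, β+T).
So α = 9 − 4 = 5 and β = 30 − 22 = 8.

Gamma(shape=5, rate=8)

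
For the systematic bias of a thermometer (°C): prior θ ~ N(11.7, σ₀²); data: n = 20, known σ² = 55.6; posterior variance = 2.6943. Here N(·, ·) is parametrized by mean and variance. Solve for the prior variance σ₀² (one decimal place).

σ₀² = 87.4

For the Normal–Normal model with known σ², precisions add: τ_n = τ₀ + n/σ².
So 1/σ₀² = 1/2.6943 − 20/55.6 = 0.371154 − 0.359712 = 0.011442.
Hence σ₀² = 1/0.011442 ≈ 87.4.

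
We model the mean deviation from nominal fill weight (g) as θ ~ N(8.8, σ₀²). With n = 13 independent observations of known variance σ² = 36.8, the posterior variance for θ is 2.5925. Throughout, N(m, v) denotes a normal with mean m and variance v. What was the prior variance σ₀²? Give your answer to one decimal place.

σ₀² = 30.8

Posterior precision equals prior precision plus data precision: 1/σ_n² = 1/σ₀² + n/σ².
So 1/σ₀² = 1/2.5925 − 13/36.8 = 0.385728 − 0.353261 = 0.032467.
Hence σ₀² = 1/0.032467 ≈ 30.8.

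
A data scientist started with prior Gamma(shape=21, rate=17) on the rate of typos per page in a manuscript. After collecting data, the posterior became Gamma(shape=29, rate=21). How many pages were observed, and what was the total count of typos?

n = 4 pages with total 8 typos

Gamma–Poisson conjugacy: posterior shape = α + Σxᵢ, posterior rate = β + n.
Matching: Σxᵢ = 29 − 21 = 8 and n = 21 − 17 = 4.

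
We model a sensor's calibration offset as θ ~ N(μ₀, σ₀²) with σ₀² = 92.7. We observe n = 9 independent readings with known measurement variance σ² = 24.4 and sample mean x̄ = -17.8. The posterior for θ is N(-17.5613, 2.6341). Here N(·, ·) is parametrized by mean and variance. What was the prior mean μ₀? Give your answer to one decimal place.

With known observation variance, the Normal–Normal posterior has precision τ_n = τ₀ + n/σ² and mean μ_n = (τ₀μ₀ + (n/σ²)x̄)/τ_n.
Here τ₀ = 1/92.7 = 0.010787 and τ_data = 9/24.4 = 0.368852, so τ_n = 0.379639.
Rearranging for μ₀: μ₀ = (μ_n·τ_n − τ_data·x̄)/τ₀ = (-17.5613·0.379639 − 0.368852·-17.8) / 0.010787 = -0.101389/0.010787 ≈ -9.4.

μ₀ = -9.4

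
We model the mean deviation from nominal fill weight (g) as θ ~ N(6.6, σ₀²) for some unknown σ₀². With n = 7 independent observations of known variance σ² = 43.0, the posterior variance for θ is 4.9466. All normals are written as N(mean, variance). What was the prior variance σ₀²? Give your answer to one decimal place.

For the Normal–Normal model with known σ², precisions add: τ_n = τ₀ + n/σ².
So 1/σ₀² = 1/4.9466 − 7/43.0 = 0.202159 − 0.162791 = 0.039368.
Hence σ₀² = 1/0.039368 ≈ 25.4.

σ₀² = 25.4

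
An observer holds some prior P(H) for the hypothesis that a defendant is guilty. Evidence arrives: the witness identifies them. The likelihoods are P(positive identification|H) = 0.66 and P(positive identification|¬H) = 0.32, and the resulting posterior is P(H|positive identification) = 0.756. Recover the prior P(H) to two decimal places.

In odds form, posterior odds = prior odds × likelihood ratio, so prior odds = posterior odds ÷ LR.
Posterior odds = 0.756/(1−0.756) = 3.0984. LR = 0.66/0.32 = 2.0625.
Prior odds = 3.0984/2.0625 = 1.5023, so P(H) = 1.5023/(1+1.5023) ≈ 0.60.

P(H) = 0.60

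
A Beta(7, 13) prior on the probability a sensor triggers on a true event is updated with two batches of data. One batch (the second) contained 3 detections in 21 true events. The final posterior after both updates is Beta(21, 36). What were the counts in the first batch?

11 detections and 5 misses

Sequential conjugate updates are equivalent to a single update on the pooled data, so total successes = posterior α − prior α and total failures = posterior β − prior β.
Total across both batches: 21−7=14 detections, 36−13=23 misses.
Subtract the second batch: 14−3=11 detections and 23−18=5 misses.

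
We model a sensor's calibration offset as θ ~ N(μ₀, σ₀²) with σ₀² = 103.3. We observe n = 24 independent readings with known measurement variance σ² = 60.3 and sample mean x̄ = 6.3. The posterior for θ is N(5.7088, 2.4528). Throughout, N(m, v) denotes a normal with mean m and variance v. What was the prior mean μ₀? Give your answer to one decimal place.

μ₀ = -18.6

With known observation variance, the Normal–Normal posterior has precision τ_n = τ₀ + n/σ² and mean μ_n = (τ₀μ₀ + (n/σ²)x̄)/τ_n.
Here τ₀ = 1/103.3 = 0.009681 and τ_data = 24/60.3 = 0.398010, so τ_n = 0.407691.
Rearranging for μ₀: μ₀ = (μ_n·τ_n − τ_data·x̄)/τ₀ = (5.7088·0.407691 − 0.398010·6.3) / 0.009681 = -0.180037/0.009681 ≈ -18.6.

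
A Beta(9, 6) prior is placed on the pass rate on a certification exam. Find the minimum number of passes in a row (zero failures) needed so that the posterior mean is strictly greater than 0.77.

k = 12

After k passes and 0 failures the posterior is Beta(9+k, 6), with mean (9+k)/(9+6+k).
Set (9+k)/(15+k) > 0.77 and solve: k > (0.77·15 − 9)/(1 − 0.77) = 11.087.
The smallest integer exceeding 11.087 is 12.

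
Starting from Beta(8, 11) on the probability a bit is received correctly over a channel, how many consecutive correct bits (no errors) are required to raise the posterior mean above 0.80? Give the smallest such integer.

k = 37

After k correct bits and 0 errors the posterior is Beta(8+k, 11), with mean (8+k)/(8+11+k).
Set (8+k)/(19+k) > 0.80 and solve: k > (0.80·19 − 8)/(1 − 0.80) = 36.000.
The smallest integer exceeding 36.000 is 37.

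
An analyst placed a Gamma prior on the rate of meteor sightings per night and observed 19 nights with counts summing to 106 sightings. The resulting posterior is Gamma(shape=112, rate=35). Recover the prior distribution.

A Gamma(α, β) prior (rate parametrization) on a Poisson rate with n observations summing to S gives posterior Gamma(α+S, β+n).
So α = 112 − 106 = 6 and β = 35 − 19 = 16.

Gamma(shape=6, rate=16)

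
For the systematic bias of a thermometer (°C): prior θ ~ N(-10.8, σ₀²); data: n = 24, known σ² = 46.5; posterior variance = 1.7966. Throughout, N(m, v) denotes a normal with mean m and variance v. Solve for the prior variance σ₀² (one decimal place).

σ₀² = 24.7

For the Normal–Normal model with known σ², precisions add: τ_n = τ₀ + n/σ².
So 1/σ₀² = 1/1.7966 − 24/46.5 = 0.556607 − 0.516129 = 0.040478.
Hence σ₀² = 1/0.040478 ≈ 24.7.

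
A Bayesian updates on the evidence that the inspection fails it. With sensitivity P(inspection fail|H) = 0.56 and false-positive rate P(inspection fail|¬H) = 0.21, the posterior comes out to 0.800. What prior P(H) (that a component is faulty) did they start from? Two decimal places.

In odds form, posterior odds = prior odds × likelihood ratio, so prior odds = posterior odds ÷ LR.
Posterior odds = 0.800/(1−0.800) = 4.0000. LR = 0.56/0.21 = 2.6667.
Prior odds = 4.0000/2.6667 = 1.5000, so P(H) = 1.5000/(1+1.5000) ≈ 0.60.

P(H) = 0.60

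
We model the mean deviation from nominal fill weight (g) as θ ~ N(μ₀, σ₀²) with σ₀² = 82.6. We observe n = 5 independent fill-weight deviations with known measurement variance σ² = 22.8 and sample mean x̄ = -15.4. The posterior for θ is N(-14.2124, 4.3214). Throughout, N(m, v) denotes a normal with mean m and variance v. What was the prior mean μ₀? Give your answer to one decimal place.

μ₀ = 7.3

The posterior mean is a precision-weighted average: μ_n = (τ₀μ₀ + τ_data·x̄)/(τ₀+τ_data), with τ₀=1/σ₀² and τ_data=n/σ².
Here τ₀ = 1/82.6 = 0.012107 and τ_data = 5/22.8 = 0.219298, so τ_n = 0.231405.
Rearranging for μ₀: μ₀ = (μ_n·τ_n − τ_data·x̄)/τ₀ = (-14.2124·0.231405 − 0.219298·-15.4) / 0.012107 = 0.088369/0.012107 ≈ 7.3.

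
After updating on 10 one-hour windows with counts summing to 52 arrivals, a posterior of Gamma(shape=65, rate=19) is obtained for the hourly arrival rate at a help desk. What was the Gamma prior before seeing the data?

Gamma(shape=13, rate=9)

Gamma–Poisson conjugacy: posterior shape = α + Σxᵢ, posterior rate = β + n.
So α = 65 − 52 = 13 and β = 19 − 10 = 9.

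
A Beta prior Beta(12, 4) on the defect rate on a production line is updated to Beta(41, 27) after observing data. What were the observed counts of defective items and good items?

29 defective items and 23 good items

A Beta(a, b) prior with s successes and f failures in binomial data gives a Beta(a+s, b+f) posterior.
Match parameters: s=41−12=29, f=27−4=23.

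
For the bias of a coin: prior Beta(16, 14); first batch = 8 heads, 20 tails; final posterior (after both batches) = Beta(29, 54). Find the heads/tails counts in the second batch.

Because Beta–binomial updating is additive in the counts, the combined data contributed (α_post−α_prior, β_post−β_prior) successes and failures.
Total across both batches: 29−16=13 heads, 54−14=40 tails.
Subtract the first batch: 13−8=5 heads and 40−20=20 tails.

5 heads and 20 tails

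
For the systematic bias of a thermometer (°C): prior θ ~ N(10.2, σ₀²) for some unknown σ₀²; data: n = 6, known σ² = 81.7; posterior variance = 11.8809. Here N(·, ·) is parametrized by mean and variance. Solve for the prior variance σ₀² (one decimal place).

Posterior precision equals prior precision plus data precision: 1/σ_n² = 1/σ₀² + n/σ².
So 1/σ₀² = 1/11.8809 − 6/81.7 = 0.084169 − 0.073439 = 0.010730.
Hence σ₀² = 1/0.010730 ≈ 93.2.

σ₀² = 93.2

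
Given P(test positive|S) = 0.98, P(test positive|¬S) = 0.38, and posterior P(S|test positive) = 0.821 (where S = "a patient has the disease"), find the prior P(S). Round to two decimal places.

P(S) = 0.64

In odds form, posterior odds = prior odds × likelihood ratio, so prior odds = posterior odds ÷ LR.
Posterior odds = 0.821/(1−0.821) = 4.5866. LR = 0.98/0.38 = 2.5789.
Prior odds = 4.5866/2.5789 = 1.7785, so P(S) = 1.7785/(1+1.7785) ≈ 0.64.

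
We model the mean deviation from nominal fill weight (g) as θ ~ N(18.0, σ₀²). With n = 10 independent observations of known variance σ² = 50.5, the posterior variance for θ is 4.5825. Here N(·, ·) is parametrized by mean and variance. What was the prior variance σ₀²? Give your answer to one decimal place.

σ₀² = 49.5

Posterior precision equals prior precision plus data precision: 1/σ_n² = 1/σ₀² + n/σ².
So 1/σ₀² = 1/4.5825 − 10/50.5 = 0.218221 − 0.198020 = 0.020201.
Hence σ₀² = 1/0.020201 ≈ 49.5.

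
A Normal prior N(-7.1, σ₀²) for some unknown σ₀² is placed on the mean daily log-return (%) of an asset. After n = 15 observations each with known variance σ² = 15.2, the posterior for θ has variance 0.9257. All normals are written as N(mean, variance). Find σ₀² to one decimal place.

σ₀² = 10.7

For the Normal–Normal model with known σ², precisions add: τ_n = τ₀ + n/σ².
So 1/σ₀² = 1/0.9257 − 15/15.2 = 1.080264 − 0.986842 = 0.093422.
Hence σ₀² = 1/0.093422 ≈ 10.7.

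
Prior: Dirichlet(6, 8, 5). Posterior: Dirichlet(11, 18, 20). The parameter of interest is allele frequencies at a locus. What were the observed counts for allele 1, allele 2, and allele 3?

For a Dirichlet(α) prior with multinomial counts c, the posterior is Dirichlet(α + c) componentwise.
Counts are posterior − prior componentwise: 11−6=5, 18−8=10, 20−5=15.

counts (5, 10, 15)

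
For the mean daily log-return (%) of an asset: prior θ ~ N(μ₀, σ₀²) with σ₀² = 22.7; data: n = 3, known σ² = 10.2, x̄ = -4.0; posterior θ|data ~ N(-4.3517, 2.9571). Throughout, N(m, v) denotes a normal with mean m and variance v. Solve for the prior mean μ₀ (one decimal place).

With known observation variance, the Normal–Normal posterior has precision τ_n = τ₀ + n/σ² and mean μ_n = (τ₀μ₀ + (n/σ²)x̄)/τ_n.
Here τ₀ = 1/22.7 = 0.044053 and τ_data = 3/10.2 = 0.294118, so τ_n = 0.338171.
Rearranging for μ₀: μ₀ = (μ_n·τ_n − τ_data·x̄)/τ₀ = (-4.3517·0.338171 − 0.294118·-4.0) / 0.044053 = -0.295147/0.044053 ≈ -6.7.

μ₀ = -6.7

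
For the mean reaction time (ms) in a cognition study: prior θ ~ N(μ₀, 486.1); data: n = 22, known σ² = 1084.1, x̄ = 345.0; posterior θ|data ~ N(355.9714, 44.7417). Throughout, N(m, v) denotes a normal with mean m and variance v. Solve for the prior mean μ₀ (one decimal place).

The posterior mean is a precision-weighted average: μ_n = (τ₀μ₀ + τ_data·x̄)/(τ₀+τ_data), with τ₀=1/σ₀² and τ_data=n/σ².
Here τ₀ = 1/486.1 = 0.002057 and τ_data = 22/1084.1 = 0.020293, so τ_n = 0.022350.
Rearranging for μ₀: μ₀ = (μ_n·τ_n − τ_data·x̄)/τ₀ = (355.9714·0.022350 − 0.020293·345.0) / 0.002057 = 0.954876/0.002057 ≈ 464.2.

μ₀ = 464.2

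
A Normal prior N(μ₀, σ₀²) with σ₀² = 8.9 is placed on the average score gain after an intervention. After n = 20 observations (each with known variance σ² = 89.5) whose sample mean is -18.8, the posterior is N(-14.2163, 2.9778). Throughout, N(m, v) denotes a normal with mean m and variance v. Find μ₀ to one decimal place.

The posterior mean is a precision-weighted average: μ_n = (τ₀μ₀ + τ_data·x̄)/(τ₀+τ_data), with τ₀=1/σ₀² and τ_data=n/σ².
Here τ₀ = 1/8.9 = 0.112360 and τ_data = 20/89.5 = 0.223464, so τ_n = 0.335824.
Rearranging for μ₀: μ₀ = (μ_n·τ_n − τ_data·x̄)/τ₀ = (-14.2163·0.335824 − 0.223464·-18.8) / 0.112360 = -0.573052/0.112360 ≈ -5.1.

μ₀ = -5.1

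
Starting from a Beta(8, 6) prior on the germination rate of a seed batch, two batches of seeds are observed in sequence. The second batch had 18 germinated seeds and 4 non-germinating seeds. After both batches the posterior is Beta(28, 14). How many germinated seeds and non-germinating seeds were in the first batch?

Sequential conjugate updates are equivalent to a single update on the pooled data, so total successes = posterior α − prior α and total failures = posterior β − prior β.
Total across both batches: 28−8=20 germinated seeds, 14−6=8 non-germinating seeds.
Subtract the second batch: 20−18=2 germinated seeds and 8−4=4 non-germinating seeds.

2 germinated seeds and 4 non-germinating seeds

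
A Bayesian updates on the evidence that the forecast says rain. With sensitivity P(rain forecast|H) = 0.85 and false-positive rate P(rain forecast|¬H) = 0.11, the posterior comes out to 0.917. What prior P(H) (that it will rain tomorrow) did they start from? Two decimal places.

P(H) = 0.59

Bayes' rule in odds form gives O(H|E) = O(H)·[P(E|H)/P(E|¬H)], hence O(H) = O(H|E)/LR.
Posterior odds = 0.917/(1−0.917) = 11.0482. LR = 0.85/0.11 = 7.7273.
Prior odds = 11.0482/7.7273 = 1.4298, so P(H) = 1.4298/(1+1.4298) ≈ 0.59.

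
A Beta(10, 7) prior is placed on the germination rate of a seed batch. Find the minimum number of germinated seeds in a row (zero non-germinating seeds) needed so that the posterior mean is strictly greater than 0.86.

k = 34

After k germinated seeds and 0 non-germinating seeds the posterior is Beta(10+k, 7), with mean (10+k)/(10+7+k).
Set (10+k)/(17+k) > 0.86 and solve: k > (0.86·17 − 10)/(1 − 0.86) = 33.000.
The smallest integer exceeding 33.000 is 34.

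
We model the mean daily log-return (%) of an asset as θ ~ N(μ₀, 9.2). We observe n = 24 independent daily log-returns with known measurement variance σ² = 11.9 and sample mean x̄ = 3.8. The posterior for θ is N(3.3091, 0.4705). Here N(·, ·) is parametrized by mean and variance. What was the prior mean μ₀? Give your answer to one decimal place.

μ₀ = -5.8

The posterior mean is a precision-weighted average: μ_n = (τ₀μ₀ + τ_data·x̄)/(τ₀+τ_data), with τ₀=1/σ₀² and τ_data=n/σ².
Here τ₀ = 1/9.2 = 0.108696 and τ_data = 24/11.9 = 2.016807, so τ_n = 2.125503.
Rearranging for μ₀: μ₀ = (μ_n·τ_n − τ_data·x̄)/τ₀ = (3.3091·2.125503 − 2.016807·3.8) / 0.108696 = -0.630365/0.108696 ≈ -5.8.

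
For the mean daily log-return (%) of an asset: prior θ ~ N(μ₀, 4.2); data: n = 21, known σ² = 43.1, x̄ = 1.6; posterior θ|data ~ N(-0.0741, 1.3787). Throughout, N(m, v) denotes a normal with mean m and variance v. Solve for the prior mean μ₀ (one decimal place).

μ₀ = -3.5

With known observation variance, the Normal–Normal posterior has precision τ_n = τ₀ + n/σ² and mean μ_n = (τ₀μ₀ + (n/σ²)x̄)/τ_n.
Here τ₀ = 1/4.2 = 0.238095 and τ_data = 21/43.1 = 0.487239, so τ_n = 0.725334.
Rearranging for μ₀: μ₀ = (μ_n·τ_n − τ_data·x̄)/τ₀ = (-0.0741·0.725334 − 0.487239·1.6) / 0.238095 = -0.833330/0.238095 ≈ -3.5.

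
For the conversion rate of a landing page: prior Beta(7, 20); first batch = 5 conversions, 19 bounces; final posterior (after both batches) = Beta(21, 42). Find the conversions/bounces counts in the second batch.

9 conversions and 3 bounces

Because Beta–binomial updating is additive in the counts, the combined data contributed (α_post−α_prior, β_post−β_prior) successes and failures.
Total across both batches: 21−7=14 conversions, 42−20=22 bounces.
Subtract the first batch: 14−5=9 conversions and 22−19=3 bounces.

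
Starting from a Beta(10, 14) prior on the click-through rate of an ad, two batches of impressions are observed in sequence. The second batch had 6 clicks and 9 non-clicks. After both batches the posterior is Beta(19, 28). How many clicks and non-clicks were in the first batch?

Because Beta–binomial updating is additive in the counts, the combined data contributed (α_post−α_prior, β_post−β_prior) successes and failures.
Total across both batches: 19−10=9 clicks, 28−14=14 non-clicks.
Subtract the second batch: 9−6=3 clicks and 14−9=5 non-clicks.

3 clicks and 5 non-clicks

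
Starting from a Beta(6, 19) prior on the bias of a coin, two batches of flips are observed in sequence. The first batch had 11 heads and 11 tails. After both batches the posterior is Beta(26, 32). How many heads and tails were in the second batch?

9 heads and 2 tails

Sequential conjugate updates are equivalent to a single update on the pooled data, so total successes = posterior α − prior α and total failures = posterior β − prior β.
Total across both batches: 26−6=20 heads, 32−19=13 tails.
Subtract the first batch: 20−11=9 heads and 13−11=2 tails.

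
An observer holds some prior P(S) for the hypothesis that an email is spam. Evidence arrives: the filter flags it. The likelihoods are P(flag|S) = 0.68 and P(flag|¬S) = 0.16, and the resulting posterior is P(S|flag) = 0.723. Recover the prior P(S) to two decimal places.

Bayes' rule in odds form gives O(S|E) = O(S)·[P(E|S)/P(E|¬S)], hence O(S) = O(S|E)/LR.
Posterior odds = 0.723/(1−0.723) = 2.6101. LR = 0.68/0.16 = 4.2500.
Prior odds = 2.6101/4.2500 = 0.6141, so P(S) = 0.6141/(1+0.6141) ≈ 0.38.

P(S) = 0.38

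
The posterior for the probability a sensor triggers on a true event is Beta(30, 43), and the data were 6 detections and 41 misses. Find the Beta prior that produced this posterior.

Beta(24, 2)

Beta is conjugate to the binomial likelihood: posterior = Beta(a+s, b+f).
So a = 30 − 6 = 24 and b = 43 − 41 = 2.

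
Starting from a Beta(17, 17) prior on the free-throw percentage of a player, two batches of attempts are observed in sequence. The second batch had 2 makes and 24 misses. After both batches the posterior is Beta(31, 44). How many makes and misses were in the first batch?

12 makes and 3 misses

Because Beta–binomial updating is additive in the counts, the combined data contributed (α_post−α_prior, β_post−β_prior) successes and failures.
Total across both batches: 31−17=14 makes, 44−17=27 misses.
Subtract the second batch: 14−2=12 makes and 27−24=3 misses.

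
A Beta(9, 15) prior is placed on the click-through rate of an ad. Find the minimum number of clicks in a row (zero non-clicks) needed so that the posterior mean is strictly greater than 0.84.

k = 70

After k clicks and 0 non-clicks the posterior is Beta(9+k, 15), with mean (9+k)/(9+15+k).
Set (9+k)/(24+k) > 0.84 and solve: k > (0.84·24 − 9)/(1 − 0.84) = 69.750.
The smallest integer exceeding 69.750 is 70, and checking k=70: (79)/(94) = 0.8404 > 0.84.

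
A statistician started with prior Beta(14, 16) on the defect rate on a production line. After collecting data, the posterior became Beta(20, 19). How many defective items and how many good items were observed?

6 defective items and 3 good items

A Beta(a, b) prior with s successes and f failures in binomial data gives a Beta(a+s, b+f) posterior.
Match parameters: s=20−14=6, f=19−16=3.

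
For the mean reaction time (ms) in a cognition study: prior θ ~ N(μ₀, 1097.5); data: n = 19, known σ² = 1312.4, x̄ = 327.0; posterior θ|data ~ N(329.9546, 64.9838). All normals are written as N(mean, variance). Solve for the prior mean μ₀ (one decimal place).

With known observation variance, the Normal–Normal posterior has precision τ_n = τ₀ + n/σ² and mean μ_n = (τ₀μ₀ + (n/σ²)x̄)/τ_n.
Here τ₀ = 1/1097.5 = 0.000911 and τ_data = 19/1312.4 = 0.014477, so τ_n = 0.015388.
Rearranging for μ₀: μ₀ = (μ_n·τ_n − τ_data·x̄)/τ₀ = (329.9546·0.015388 − 0.014477·327.0) / 0.000911 = 0.343362/0.000911 ≈ 376.9.

μ₀ = 376.9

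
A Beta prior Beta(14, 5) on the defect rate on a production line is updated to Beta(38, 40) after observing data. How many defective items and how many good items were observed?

Beta is conjugate to the binomial likelihood: posterior = Beta(α+s, β+f).
So s = 38 − 14 = 24 and f = 40 − 5 = 35.

24 defective items and 35 good items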